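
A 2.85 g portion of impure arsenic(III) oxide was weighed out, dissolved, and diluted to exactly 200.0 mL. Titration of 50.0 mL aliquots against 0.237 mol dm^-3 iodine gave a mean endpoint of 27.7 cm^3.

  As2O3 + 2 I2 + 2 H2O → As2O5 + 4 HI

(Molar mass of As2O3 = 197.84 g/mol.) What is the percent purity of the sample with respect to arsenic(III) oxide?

n(I2) per titration = 0.0277 × 0.237 = 6.56 × 10^-3 mol
From the 1:2 ratio, n(As2O3) in each aliquot = 1/2 × 6.56 × 10^-3 = 3.28 × 10^-3 mol
n(As2O3) in the whole flask = 3.28 × 10^-3 × 200.0/50.0 = 0.0131 mol
mass of As2O3 = 0.0131 × 197.84 = 2.60 g
% As2O3 = 2.60 / 2.85 × 100 = 91.1 %

91.1 %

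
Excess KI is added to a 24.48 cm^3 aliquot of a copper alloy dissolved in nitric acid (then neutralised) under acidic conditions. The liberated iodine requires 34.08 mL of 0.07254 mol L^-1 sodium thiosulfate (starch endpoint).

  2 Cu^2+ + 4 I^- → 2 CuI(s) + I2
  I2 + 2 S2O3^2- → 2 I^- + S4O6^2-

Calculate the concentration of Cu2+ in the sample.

0.1010 mol/L

n(S2O3^2-) = 0.03408 × 0.07254 = 2.472 × 10^-3 mol
n(I2) = n(S2O3^2-)/2 = 1.236 × 10^-3 mol
From the 2:1 ratio, n(Cu2+) in the aliquot = 2/1 × 1.236 × 10^-3 = 2.472 × 10^-3 mol
[Cu2+] = 2.472 × 10^-3 / 0.02448 = 0.1010 mol/L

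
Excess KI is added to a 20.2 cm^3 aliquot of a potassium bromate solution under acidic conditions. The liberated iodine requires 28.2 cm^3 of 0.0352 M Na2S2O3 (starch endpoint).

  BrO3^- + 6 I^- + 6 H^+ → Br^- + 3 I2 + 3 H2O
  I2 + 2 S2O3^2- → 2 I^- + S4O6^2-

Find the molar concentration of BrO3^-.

0.00819 M

n(S2O3^2-) = 0.0282 × 0.0352 = 9.93 × 10^-4 mol
n(I2) = n(S2O3^2-)/2 = 4.96 × 10^-4 mol
From the 1:3 ratio, n(BrO3^-) in the aliquot = 1/3 × 4.96 × 10^-4 = 1.65 × 10^-4 mol
[BrO3^-] = 1.65 × 10^-4 / 0.0202 = 0.00819 mol/L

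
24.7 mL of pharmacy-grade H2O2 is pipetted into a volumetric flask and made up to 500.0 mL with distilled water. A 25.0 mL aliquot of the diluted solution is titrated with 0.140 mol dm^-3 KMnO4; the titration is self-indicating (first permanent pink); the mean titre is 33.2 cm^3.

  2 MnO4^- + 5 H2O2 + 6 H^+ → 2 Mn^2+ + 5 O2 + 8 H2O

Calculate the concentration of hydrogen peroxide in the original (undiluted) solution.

n(KMnO4) = 0.0332 × 0.140 = 4.65 × 10^-3 mol
From the 5:2 ratio, n(H2O2) in the aliquot = 5/2 × 4.65 × 10^-3 = 0.0116 mol
[H2O2]_dilute = 0.0116 / 0.0250 = 0.465 mol/L
Dilution factor = 500.0 / 24.7 = 20.24
[H2O2]_stock = 0.465 × 20.24 = 9.41 mol/L

9.41 mol/L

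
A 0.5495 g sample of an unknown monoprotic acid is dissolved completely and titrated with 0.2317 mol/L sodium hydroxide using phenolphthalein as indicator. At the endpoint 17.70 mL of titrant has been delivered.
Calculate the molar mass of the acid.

134.0 g/mol

n(NaOH) = 0.01770 L × 0.2317 mol/L = 4.101 × 10^-3 mol
n(HA) = 4.101 × 10^-3 mol (1:1 ratio)
M = m / n = 0.5495 g / 4.101 × 10^-3 mol = 134.0 g/mol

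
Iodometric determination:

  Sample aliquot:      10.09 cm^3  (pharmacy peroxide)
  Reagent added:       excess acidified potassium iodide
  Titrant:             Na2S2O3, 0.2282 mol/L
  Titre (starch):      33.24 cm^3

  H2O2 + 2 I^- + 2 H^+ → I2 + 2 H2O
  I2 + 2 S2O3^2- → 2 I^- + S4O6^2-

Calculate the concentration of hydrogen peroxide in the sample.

n(S2O3^2-) = 0.03324 × 0.2282 = 7.585 × 10^-3 mol
n(I2) = n(S2O3^2-)/2 = 3.793 × 10^-3 mol
n(H2O2) in the aliquot = 3.793 × 10^-3 mol (1:1 ratio)
[H2O2] = 3.793 × 10^-3 / 0.01009 = 0.3759 mol/L

0.3759 mol/L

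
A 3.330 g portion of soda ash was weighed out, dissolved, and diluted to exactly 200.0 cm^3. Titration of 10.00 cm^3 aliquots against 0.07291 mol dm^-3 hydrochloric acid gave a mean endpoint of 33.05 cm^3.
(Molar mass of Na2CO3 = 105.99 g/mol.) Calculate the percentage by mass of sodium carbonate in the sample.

Na2CO3 + 2 HCl → 2 NaCl + H2O + CO2
n(HCl) per titration = 0.03305 × 0.07291 = 2.410 × 10^-3 mol
From the 1:2 ratio, n(Na2CO3) in each aliquot = 1/2 × 2.410 × 10^-3 = 1.205 × 10^-3 mol
n(Na2CO3) in the whole flask = 1.205 × 10^-3 × 200.0/10.00 = 0.02410 mol
mass of Na2CO3 = 0.02410 × 105.99 = 2.554 g
% Na2CO3 = 2.554 / 3.330 × 100 = 76.70 %

76.70 %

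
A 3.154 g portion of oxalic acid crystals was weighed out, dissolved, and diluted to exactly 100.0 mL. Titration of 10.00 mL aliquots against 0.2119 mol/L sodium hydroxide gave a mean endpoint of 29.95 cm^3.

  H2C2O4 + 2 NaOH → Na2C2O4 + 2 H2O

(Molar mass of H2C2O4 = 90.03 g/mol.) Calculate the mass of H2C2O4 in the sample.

n(NaOH) per titration = 0.02995 × 0.2119 = 6.346 × 10^-3 mol
From the 1:2 ratio, n(H2C2O4) in each aliquot = 1/2 × 6.346 × 10^-3 = 3.173 × 10^-3 mol
n(H2C2O4) in the whole flask = 3.173 × 10^-3 × 100.0/10.00 = 0.03173 mol
mass of H2C2O4 = 0.03173 × 90.03 = 2.857 g

2.857 g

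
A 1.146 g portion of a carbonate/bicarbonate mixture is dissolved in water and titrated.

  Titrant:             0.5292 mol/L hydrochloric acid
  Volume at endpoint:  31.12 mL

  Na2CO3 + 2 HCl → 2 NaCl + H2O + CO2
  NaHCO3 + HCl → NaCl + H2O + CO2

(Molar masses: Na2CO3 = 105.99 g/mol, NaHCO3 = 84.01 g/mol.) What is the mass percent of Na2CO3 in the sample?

35.42 %

n(HCl) = 0.03112 × 0.5292 = 0.01647 mol
Let x = n(Na2CO3), y = n(NaHCO3).
Titrant: 2x + 1y = 0.01647;  mass: 105.99x + 84.01y = 1.146
Solving, x = 3.829 × 10^-3 mol, y = 8.810 × 10^-3 mol
mass of Na2CO3 = 3.829 × 10^-3 × 105.99 = 0.4059 g
% Na2CO3 = 0.4059 / 1.146 × 100 = 35.42 %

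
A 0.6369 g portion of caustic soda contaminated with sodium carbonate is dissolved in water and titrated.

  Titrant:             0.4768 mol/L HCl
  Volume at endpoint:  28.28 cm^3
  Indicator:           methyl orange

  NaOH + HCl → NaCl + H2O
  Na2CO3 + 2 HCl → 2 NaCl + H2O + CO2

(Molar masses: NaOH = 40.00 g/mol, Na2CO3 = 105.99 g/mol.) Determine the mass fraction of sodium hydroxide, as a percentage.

37.54 %

n(HCl) = 0.02828 × 0.4768 = 0.01348 mol
Let x = n(NaOH), y = n(Na2CO3).
Titrant: 1x + 2y = 0.01348;  mass: 40.00x + 105.99y = 0.6369
Solving, x = 5.978 × 10^-3 mol, y = 3.753 × 10^-3 mol
mass of NaOH = 5.978 × 10^-3 × 40.00 = 0.2391 g
% NaOH = 0.2391 / 0.6369 × 100 = 37.54 %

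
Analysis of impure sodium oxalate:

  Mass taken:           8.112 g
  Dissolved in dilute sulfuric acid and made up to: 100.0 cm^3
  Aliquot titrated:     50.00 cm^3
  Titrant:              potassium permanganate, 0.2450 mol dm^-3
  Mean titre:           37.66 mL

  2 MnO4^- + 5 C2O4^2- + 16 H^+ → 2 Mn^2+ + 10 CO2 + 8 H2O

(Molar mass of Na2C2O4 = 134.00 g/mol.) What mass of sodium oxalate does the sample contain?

n(KMnO4) per titration = 0.03766 × 0.2450 = 9.227 × 10^-3 mol
From the 5:2 ratio, n(Na2C2O4) in each aliquot = 5/2 × 9.227 × 10^-3 = 0.02307 mol
n(Na2C2O4) in the whole flask = 0.02307 × 100.0/50.00 = 0.04613 mol
mass of Na2C2O4 = 0.04613 × 134.00 = 6.182 g

6.182 g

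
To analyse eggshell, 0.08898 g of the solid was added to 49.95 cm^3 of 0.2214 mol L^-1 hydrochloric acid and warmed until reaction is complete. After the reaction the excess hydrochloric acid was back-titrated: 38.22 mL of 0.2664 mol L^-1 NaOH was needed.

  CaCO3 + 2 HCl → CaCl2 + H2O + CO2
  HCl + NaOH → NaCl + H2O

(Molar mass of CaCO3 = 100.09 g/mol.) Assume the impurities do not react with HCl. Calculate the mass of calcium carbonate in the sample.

n(HCl) added = 0.04995 × 0.2214 = 0.01106 mol
n(NaOH) used in back-titration = 0.03822 × 0.2664 = 0.01018 mol
n(HCl) left over = 0.01018 mol (1:1 ratio)
n(HCl) consumed by analyte = 0.01106 − 0.01018 = 8.771 × 10^-4 mol
From the 1:2 ratio, n(CaCO3) = 1/2 × 8.771 × 10^-4 = 4.386 × 10^-4 mol
mass of CaCO3 = 4.386 × 10^-4 × 100.09 = 0.04390 g

0.04390 g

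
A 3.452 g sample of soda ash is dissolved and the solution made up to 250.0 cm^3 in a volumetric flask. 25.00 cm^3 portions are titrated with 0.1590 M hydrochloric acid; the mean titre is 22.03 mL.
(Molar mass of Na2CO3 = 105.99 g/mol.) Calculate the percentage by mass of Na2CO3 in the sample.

Na2CO3 + 2 HCl → 2 NaCl + H2O + CO2
n(HCl) per titration = 0.02203 × 0.1590 = 3.503 × 10^-3 mol
From the 1:2 ratio, n(Na2CO3) in each aliquot = 1/2 × 3.503 × 10^-3 = 1.751 × 10^-3 mol
n(Na2CO3) in the whole flask = 1.751 × 10^-3 × 250.0/25.00 = 0.01751 mol
mass of Na2CO3 = 0.01751 × 105.99 = 1.856 g
% Na2CO3 = 1.856 / 3.452 × 100 = 53.77 %

53.77 %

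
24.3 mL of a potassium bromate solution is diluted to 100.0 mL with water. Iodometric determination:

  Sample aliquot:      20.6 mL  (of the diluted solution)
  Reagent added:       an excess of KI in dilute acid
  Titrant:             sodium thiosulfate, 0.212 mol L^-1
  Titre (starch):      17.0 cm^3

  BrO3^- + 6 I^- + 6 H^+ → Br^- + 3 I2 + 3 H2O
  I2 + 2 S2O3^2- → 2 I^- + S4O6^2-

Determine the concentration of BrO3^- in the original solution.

0.120 mol/L

n(S2O3^2-) = 0.0170 × 0.212 = 3.60 × 10^-3 mol
n(I2) = n(S2O3^2-)/2 = 1.80 × 10^-3 mol
From the 1:3 ratio, n(BrO3^-) in the aliquot = 1/3 × 1.80 × 10^-3 = 6.01 × 10^-4 mol
[BrO3^-]_dilute = 6.01 × 10^-4 / 0.0206 = 0.0292 mol/L
[BrO3^-]_original = 0.0292 × 100.0/24.3 = 0.120 mol/L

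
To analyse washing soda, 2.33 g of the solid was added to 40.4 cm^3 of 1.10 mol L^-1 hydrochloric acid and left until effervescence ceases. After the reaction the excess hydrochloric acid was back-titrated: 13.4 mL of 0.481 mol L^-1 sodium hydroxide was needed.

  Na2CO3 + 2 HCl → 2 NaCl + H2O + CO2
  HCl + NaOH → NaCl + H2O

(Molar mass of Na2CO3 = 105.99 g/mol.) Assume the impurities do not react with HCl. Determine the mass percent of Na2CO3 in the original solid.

n(HCl) added = 0.0404 × 1.10 = 0.0444 mol
n(NaOH) used in back-titration = 0.0134 × 0.481 = 6.45 × 10^-3 mol
n(HCl) left over = 6.45 × 10^-3 mol (1:1 ratio)
n(HCl) consumed by analyte = 0.0444 − 6.45 × 10^-3 = 0.0380 mol
From the 1:2 ratio, n(Na2CO3) = 1/2 × 0.0380 = 0.0190 mol
mass of Na2CO3 = 0.0190 × 105.99 = 2.01 g
% Na2CO3 = 2.01 / 2.33 × 100 = 86.4 %

86.4 %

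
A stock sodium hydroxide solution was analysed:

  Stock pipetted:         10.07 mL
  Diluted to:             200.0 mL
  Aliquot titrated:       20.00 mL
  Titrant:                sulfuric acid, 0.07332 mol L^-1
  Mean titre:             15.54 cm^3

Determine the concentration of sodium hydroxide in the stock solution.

2 NaOH + H2SO4 → Na2SO4 + 2 H2O
n(H2SO4) = 0.01554 × 0.07332 = 1.139 × 10^-3 mol
From the 2:1 ratio, n(NaOH) in the aliquot = 2/1 × 1.139 × 10^-3 = 2.279 × 10^-3 mol
[NaOH]_dilute = 2.279 × 10^-3 / 0.02000 = 0.1139 mol/L
Dilution factor = 200.0 / 10.07 = 19.86
[NaOH]_stock = 0.1139 × 19.86 = 2.263 mol/L

2.263 mol/L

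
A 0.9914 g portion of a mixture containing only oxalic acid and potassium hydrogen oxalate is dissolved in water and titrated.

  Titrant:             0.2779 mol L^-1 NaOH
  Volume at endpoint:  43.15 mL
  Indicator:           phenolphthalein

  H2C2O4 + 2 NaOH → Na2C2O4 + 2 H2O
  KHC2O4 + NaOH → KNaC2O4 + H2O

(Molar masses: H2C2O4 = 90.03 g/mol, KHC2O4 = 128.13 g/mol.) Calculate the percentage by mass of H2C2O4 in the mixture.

29.78 %

n(NaOH) = 0.04315 × 0.2779 = 0.01199 mol
Let x = n(H2C2O4), y = n(KHC2O4).
Titrant: 2x + 1y = 0.01199;  mass: 90.03x + 128.13y = 0.9914
Solving, x = 3.279 × 10^-3 mol, y = 5.434 × 10^-3 mol
mass of H2C2O4 = 3.279 × 10^-3 × 90.03 = 0.2952 g
% H2C2O4 = 0.2952 / 0.9914 × 100 = 29.78 %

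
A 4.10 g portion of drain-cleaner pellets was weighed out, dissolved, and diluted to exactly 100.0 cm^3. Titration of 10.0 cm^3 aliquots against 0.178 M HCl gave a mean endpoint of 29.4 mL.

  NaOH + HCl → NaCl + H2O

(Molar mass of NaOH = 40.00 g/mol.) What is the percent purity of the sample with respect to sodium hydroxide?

51.1 %

n(HCl) per titration = 0.0294 × 0.178 = 5.23 × 10^-3 mol
n(NaOH) in each aliquot = 5.23 × 10^-3 mol (1:1 ratio)
n(NaOH) in the whole flask = 5.23 × 10^-3 × 100.0/10.0 = 0.0523 mol
mass of NaOH = 0.0523 × 40.00 = 2.09 g
% NaOH = 2.09 / 4.10 × 100 = 51.1 %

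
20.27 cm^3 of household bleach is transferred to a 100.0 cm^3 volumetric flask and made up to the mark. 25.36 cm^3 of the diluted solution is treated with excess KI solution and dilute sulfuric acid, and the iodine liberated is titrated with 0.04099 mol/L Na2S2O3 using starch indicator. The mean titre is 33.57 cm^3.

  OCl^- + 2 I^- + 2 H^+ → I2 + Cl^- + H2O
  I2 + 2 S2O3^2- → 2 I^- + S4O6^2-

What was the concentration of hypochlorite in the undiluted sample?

0.1338 mol/L

n(S2O3^2-) = 0.03357 × 0.04099 = 1.376 × 10^-3 mol
n(I2) = n(S2O3^2-)/2 = 6.880 × 10^-4 mol
n(OCl^-) in the aliquot = 6.880 × 10^-4 mol (1:1 ratio)
[OCl^-]_dilute = 6.880 × 10^-4 / 0.02536 = 0.02713 mol/L
[OCl^-]_original = 0.02713 × 100.0/20.27 = 0.1338 mol/L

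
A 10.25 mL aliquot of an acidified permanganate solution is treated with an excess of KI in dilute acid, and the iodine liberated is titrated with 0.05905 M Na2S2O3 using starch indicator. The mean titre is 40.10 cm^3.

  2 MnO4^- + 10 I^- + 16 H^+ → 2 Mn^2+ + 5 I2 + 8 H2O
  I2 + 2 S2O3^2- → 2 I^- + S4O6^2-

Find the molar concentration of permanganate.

0.04620 M

n(S2O3^2-) = 0.04010 × 0.05905 = 2.368 × 10^-3 mol
n(I2) = n(S2O3^2-)/2 = 1.184 × 10^-3 mol
From the 2:5 ratio, n(MnO4^-) in the aliquot = 2/5 × 1.184 × 10^-3 = 4.736 × 10^-4 mol
[MnO4^-] = 4.736 × 10^-4 / 0.01025 = 0.04620 mol/L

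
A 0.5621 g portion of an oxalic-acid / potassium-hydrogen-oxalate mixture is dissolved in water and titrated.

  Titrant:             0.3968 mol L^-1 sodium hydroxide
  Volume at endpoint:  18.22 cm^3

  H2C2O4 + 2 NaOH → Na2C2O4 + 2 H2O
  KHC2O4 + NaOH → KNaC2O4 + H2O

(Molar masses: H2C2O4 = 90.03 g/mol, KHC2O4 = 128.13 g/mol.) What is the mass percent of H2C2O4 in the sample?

35.10 %

n(NaOH) = 0.01822 × 0.3968 = 7.230 × 10^-3 mol
Let x = n(H2C2O4), y = n(KHC2O4).
Titrant: 2x + 1y = 7.230 × 10^-3;  mass: 90.03x + 128.13y = 0.5621
Solving, x = 2.191 × 10^-3 mol, y = 2.847 × 10^-3 mol
mass of H2C2O4 = 2.191 × 10^-3 × 90.03 = 0.1973 g
% H2C2O4 = 0.1973 / 0.5621 × 100 = 35.10 %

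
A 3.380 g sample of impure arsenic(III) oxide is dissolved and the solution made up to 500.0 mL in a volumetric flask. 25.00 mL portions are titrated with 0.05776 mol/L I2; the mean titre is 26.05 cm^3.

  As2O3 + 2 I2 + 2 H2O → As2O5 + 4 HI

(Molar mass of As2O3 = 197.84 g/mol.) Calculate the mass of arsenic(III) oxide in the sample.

2.977 g

n(I2) per titration = 0.02605 × 0.05776 = 1.505 × 10^-3 mol
From the 1:2 ratio, n(As2O3) in each aliquot = 1/2 × 1.505 × 10^-3 = 7.523 × 10^-4 mol
n(As2O3) in the whole flask = 7.523 × 10^-4 × 500.0/25.00 = 0.01505 mol
mass of As2O3 = 0.01505 × 197.84 = 2.977 g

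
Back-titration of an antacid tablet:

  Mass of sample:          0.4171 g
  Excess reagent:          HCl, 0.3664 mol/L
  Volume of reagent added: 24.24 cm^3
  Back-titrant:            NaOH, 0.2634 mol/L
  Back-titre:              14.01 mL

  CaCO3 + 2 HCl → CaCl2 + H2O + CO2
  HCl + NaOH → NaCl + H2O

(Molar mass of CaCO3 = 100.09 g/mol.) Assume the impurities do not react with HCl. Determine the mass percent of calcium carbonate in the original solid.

n(HCl) added = 0.02424 × 0.3664 = 8.882 × 10^-3 mol
n(NaOH) used in back-titration = 0.01401 × 0.2634 = 3.690 × 10^-3 mol
n(HCl) left over = 3.690 × 10^-3 mol (1:1 ratio)
n(HCl) consumed by analyte = 8.882 × 10^-3 − 3.690 × 10^-3 = 5.191 × 10^-3 mol
From the 1:2 ratio, n(CaCO3) = 1/2 × 5.191 × 10^-3 = 2.596 × 10^-3 mol
mass of CaCO3 = 2.596 × 10^-3 × 100.09 = 0.2598 g
% CaCO3 = 0.2598 / 0.4171 × 100 = 62.29 %

62.29 %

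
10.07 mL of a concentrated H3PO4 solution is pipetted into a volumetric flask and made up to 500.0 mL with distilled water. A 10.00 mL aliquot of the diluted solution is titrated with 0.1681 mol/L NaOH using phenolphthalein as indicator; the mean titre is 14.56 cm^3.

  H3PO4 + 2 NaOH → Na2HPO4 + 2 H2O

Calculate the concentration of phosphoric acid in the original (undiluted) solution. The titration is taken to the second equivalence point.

n(NaOH) = 0.01456 × 0.1681 = 2.448 × 10^-3 mol
From the 1:2 ratio, n(H3PO4) in the aliquot = 1/2 × 2.448 × 10^-3 = 1.224 × 10^-3 mol
[H3PO4]_dilute = 1.224 × 10^-3 / 0.01000 = 0.1224 mol/L
Dilution factor = 500.0 / 10.07 = 49.65
[H3PO4]_stock = 0.1224 × 49.65 = 6.076 mol/L

6.076 mol/L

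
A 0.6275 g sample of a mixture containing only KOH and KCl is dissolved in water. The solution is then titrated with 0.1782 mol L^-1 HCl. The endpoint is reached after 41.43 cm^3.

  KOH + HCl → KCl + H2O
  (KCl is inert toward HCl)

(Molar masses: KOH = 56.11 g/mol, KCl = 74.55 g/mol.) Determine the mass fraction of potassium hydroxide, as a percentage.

n(HCl) = 0.04143 × 0.1782 = 7.383 × 10^-3 mol
Let x = n(KOH), y = n(KCl).
Titrant: 1x = 7.383 × 10^-3;  mass: 56.11x + 74.55y = 0.6275
Solving, x = 7.383 × 10^-3 mol, y = 2.860 × 10^-3 mol
mass of KOH = 7.383 × 10^-3 × 56.11 = 0.4143 g
% KOH = 0.4143 / 0.6275 × 100 = 66.02 %

66.02 %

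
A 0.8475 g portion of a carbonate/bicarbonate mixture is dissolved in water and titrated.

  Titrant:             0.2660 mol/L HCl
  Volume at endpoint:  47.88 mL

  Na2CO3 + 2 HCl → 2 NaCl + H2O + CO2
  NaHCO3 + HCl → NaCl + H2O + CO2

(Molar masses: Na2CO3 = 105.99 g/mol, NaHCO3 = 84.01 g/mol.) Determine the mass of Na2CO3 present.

n(HCl) = 0.04788 × 0.2660 = 0.01274 mol
Let x = n(Na2CO3), y = n(NaHCO3).
Titrant: 2x + 1y = 0.01274;  mass: 105.99x + 84.01y = 0.8475
Solving, x = 3.586 × 10^-3 mol, y = 5.563 × 10^-3 mol
mass of Na2CO3 = 3.586 × 10^-3 × 105.99 = 0.3801 g

0.3801 g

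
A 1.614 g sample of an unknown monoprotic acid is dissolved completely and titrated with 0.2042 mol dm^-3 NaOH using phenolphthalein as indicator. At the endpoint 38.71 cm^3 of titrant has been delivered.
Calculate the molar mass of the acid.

n(NaOH) = 0.03871 L × 0.2042 mol/L = 7.905 × 10^-3 mol
n(HA) = 7.905 × 10^-3 mol (1:1 ratio)
M = m / n = 1.614 g / 7.905 × 10^-3 mol = 204.2 g/mol

204.2 g/mol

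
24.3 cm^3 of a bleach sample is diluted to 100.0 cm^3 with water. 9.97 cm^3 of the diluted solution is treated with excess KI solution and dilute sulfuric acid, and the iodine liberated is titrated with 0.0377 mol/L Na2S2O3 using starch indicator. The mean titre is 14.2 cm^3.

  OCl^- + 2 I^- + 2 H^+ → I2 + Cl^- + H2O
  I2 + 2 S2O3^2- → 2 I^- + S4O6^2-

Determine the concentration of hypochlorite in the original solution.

0.110 mol/L

n(S2O3^2-) = 0.0142 × 0.0377 = 5.35 × 10^-4 mol
n(I2) = n(S2O3^2-)/2 = 2.68 × 10^-4 mol
n(OCl^-) in the aliquot = 2.68 × 10^-4 mol (1:1 ratio)
[OCl^-]_dilute = 2.68 × 10^-4 / 0.00997 = 0.0268 mol/L
[OCl^-]_original = 0.0268 × 100.0/24.3 = 0.110 mol/L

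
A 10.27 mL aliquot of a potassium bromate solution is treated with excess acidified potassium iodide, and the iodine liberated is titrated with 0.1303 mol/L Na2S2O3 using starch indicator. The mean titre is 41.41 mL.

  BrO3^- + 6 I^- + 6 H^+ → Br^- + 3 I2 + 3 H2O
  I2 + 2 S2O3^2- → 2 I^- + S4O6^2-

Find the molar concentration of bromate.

n(S2O3^2-) = 0.04141 × 0.1303 = 5.396 × 10^-3 mol
n(I2) = n(S2O3^2-)/2 = 2.698 × 10^-3 mol
From the 1:3 ratio, n(BrO3^-) in the aliquot = 1/3 × 2.698 × 10^-3 = 8.993 × 10^-4 mol
[BrO3^-] = 8.993 × 10^-4 / 0.01027 = 0.08756 mol/L

0.08756 mol/L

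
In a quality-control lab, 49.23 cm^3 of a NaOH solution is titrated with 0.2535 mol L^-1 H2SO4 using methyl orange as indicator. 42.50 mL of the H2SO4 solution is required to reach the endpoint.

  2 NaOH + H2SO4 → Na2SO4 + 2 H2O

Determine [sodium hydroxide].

0.4377 mol/L

n(H2SO4) = 0.04250 L × 0.2535 mol/L = 0.01077 mol
From the 2:1 mole ratio, n(NaOH) = 2/1 × 0.01077 = 0.02155 mol
[NaOH] = 0.02155 mol / 0.04923 L = 0.4377 mol/L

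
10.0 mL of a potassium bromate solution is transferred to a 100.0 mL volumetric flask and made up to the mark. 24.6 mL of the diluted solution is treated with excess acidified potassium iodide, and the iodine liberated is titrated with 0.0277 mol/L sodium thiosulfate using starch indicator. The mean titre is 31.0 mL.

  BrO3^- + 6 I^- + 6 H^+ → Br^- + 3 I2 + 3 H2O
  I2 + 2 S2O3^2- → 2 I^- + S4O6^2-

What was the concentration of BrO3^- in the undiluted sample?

n(S2O3^2-) = 0.0310 × 0.0277 = 8.59 × 10^-4 mol
n(I2) = n(S2O3^2-)/2 = 4.29 × 10^-4 mol
From the 1:3 ratio, n(BrO3^-) in the aliquot = 1/3 × 4.29 × 10^-4 = 1.43 × 10^-4 mol
[BrO3^-]_dilute = 1.43 × 10^-4 / 0.0246 = 0.00582 mol/L
[BrO3^-]_original = 0.00582 × 100.0/10.0 = 0.0582 mol/L

0.0582 mol/L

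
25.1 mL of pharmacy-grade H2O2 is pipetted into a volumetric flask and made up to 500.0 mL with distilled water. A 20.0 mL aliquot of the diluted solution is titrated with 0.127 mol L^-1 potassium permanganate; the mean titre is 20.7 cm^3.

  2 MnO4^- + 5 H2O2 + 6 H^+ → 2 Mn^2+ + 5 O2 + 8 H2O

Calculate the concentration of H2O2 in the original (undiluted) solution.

n(KMnO4) = 0.0207 × 0.127 = 2.63 × 10^-3 mol
From the 5:2 ratio, n(H2O2) in the aliquot = 5/2 × 2.63 × 10^-3 = 6.57 × 10^-3 mol
[H2O2]_dilute = 6.57 × 10^-3 / 0.0200 = 0.329 mol/L
Dilution factor = 500.0 / 25.1 = 19.92
[H2O2]_stock = 0.329 × 19.92 = 6.55 mol/L

6.55 mol/L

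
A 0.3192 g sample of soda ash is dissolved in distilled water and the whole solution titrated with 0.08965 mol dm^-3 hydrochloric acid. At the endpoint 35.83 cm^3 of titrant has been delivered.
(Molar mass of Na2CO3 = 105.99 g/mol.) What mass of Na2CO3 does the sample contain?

Na2CO3 + 2 HCl → 2 NaCl + H2O + CO2
n(HCl) = 0.03583 L × 0.08965 mol/L = 3.212 × 10^-3 mol
From the 1:2 ratio, n(Na2CO3) = 1/2 × 3.212 × 10^-3 = 1.606 × 10^-3 mol
mass of Na2CO3 = 1.606 × 10^-3 × 105.99 g/mol = 0.1702 g

0.1702 g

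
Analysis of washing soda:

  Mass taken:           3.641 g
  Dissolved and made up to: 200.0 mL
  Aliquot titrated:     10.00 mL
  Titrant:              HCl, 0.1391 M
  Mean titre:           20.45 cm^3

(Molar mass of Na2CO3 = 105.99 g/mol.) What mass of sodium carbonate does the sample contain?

3.015 g

Na2CO3 + 2 HCl → 2 NaCl + H2O + CO2
n(HCl) per titration = 0.02045 × 0.1391 = 2.845 × 10^-3 mol
From the 1:2 ratio, n(Na2CO3) in each aliquot = 1/2 × 2.845 × 10^-3 = 1.422 × 10^-3 mol
n(Na2CO3) in the whole flask = 1.422 × 10^-3 × 200.0/10.00 = 0.02845 mol
mass of Na2CO3 = 0.02845 × 105.99 = 3.015 g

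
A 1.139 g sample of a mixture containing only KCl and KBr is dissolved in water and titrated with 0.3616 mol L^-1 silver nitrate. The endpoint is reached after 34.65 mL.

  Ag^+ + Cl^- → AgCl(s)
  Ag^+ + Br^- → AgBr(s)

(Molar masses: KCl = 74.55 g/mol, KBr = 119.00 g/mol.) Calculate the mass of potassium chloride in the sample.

0.5904 g

n(AgNO3) = 0.03465 × 0.3616 = 0.01253 mol
Let x = n(KCl), y = n(KBr).
Titrant: 1x + 1y = 0.01253;  mass: 74.55x + 119.00y = 1.139
Solving, x = 7.919 × 10^-3 mol, y = 4.610 × 10^-3 mol
mass of KCl = 7.919 × 10^-3 × 74.55 = 0.5904 g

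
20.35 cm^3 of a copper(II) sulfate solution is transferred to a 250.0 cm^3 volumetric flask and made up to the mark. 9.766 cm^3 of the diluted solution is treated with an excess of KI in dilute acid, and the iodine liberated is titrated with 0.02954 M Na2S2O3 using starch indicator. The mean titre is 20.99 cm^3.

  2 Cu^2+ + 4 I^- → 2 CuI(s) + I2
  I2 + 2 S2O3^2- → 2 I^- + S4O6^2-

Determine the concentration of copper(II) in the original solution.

0.7800 M

n(S2O3^2-) = 0.02099 × 0.02954 = 6.200 × 10^-4 mol
n(I2) = n(S2O3^2-)/2 = 3.100 × 10^-4 mol
From the 2:1 ratio, n(Cu2+) in the aliquot = 2/1 × 3.100 × 10^-4 = 6.200 × 10^-4 mol
[Cu2+]_dilute = 6.200 × 10^-4 / 0.009766 = 0.06349 mol/L
[Cu2+]_original = 0.06349 × 250.0/20.35 = 0.7800 mol/L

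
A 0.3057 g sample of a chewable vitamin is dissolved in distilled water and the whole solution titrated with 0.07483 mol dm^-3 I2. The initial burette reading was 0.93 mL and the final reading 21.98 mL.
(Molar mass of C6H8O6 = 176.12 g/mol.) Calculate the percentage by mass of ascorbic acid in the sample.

C6H8O6 + I2 → C6H6O6 + 2 HI
n(I2) = 0.02105 L × 0.07483 mol/L = 1.575 × 10^-3 mol
n(C6H8O6) = 1.575 × 10^-3 mol (1:1 ratio)
mass of C6H8O6 = 1.575 × 10^-3 × 176.12 g/mol = 0.2774 g
% C6H8O6 = 0.2774 / 0.3057 × 100 = 90.75 %

90.75 %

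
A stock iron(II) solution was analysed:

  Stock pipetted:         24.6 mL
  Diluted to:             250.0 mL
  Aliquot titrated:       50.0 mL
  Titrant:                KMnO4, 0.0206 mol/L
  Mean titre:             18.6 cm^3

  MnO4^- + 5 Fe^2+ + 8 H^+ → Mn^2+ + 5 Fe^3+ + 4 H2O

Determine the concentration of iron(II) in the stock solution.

0.389 mol/L

n(KMnO4) = 0.0186 × 0.0206 = 3.83 × 10^-4 mol
From the 5:1 ratio, n(Fe2+) in the aliquot = 5/1 × 3.83 × 10^-4 = 1.92 × 10^-3 mol
[Fe2+]_dilute = 1.92 × 10^-3 / 0.0500 = 0.0383 mol/L
Dilution factor = 250.0 / 24.6 = 10.16
[Fe2+]_stock = 0.0383 × 10.16 = 0.389 mol/L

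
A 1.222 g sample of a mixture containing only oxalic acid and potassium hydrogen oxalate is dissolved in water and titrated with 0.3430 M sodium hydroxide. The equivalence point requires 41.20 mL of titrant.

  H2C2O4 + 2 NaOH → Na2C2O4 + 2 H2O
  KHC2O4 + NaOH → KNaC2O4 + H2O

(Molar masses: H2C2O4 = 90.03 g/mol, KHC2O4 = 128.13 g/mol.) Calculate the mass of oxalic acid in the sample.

0.3188 g

n(NaOH) = 0.04120 × 0.3430 = 0.01413 mol
Let x = n(H2C2O4), y = n(KHC2O4).
Titrant: 2x + 1y = 0.01413;  mass: 90.03x + 128.13y = 1.222
Solving, x = 3.541 × 10^-3 mol, y = 7.049 × 10^-3 mol
mass of H2C2O4 = 3.541 × 10^-3 × 90.03 = 0.3188 g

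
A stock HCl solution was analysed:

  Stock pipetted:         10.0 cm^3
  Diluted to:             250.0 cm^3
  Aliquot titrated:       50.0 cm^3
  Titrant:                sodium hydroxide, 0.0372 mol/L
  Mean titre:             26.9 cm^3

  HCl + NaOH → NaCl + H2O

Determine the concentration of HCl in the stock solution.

0.500 mol/L

n(NaOH) = 0.0269 × 0.0372 = 1.00 × 10^-3 mol
n(HCl) in the aliquot = 1.00 × 10^-3 mol (1:1 ratio)
[HCl]_dilute = 1.00 × 10^-3 / 0.0500 = 0.0200 mol/L
Dilution factor = 250.0 / 10.0 = 25.00
[HCl]_stock = 0.0200 × 25.00 = 0.500 mol/L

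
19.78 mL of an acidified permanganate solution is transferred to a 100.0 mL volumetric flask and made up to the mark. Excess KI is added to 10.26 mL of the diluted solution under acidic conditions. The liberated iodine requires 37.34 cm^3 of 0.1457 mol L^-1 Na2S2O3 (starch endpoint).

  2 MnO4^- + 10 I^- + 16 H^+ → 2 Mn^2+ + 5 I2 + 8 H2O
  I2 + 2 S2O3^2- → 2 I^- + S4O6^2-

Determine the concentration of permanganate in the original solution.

n(S2O3^2-) = 0.03734 × 0.1457 = 5.440 × 10^-3 mol
n(I2) = n(S2O3^2-)/2 = 2.720 × 10^-3 mol
From the 2:5 ratio, n(MnO4^-) in the aliquot = 2/5 × 2.720 × 10^-3 = 1.088 × 10^-3 mol
[MnO4^-]_dilute = 1.088 × 10^-3 / 0.01026 = 0.1061 mol/L
[MnO4^-]_original = 0.1061 × 100.0/19.78 = 0.5362 mol/L

0.5362 mol/L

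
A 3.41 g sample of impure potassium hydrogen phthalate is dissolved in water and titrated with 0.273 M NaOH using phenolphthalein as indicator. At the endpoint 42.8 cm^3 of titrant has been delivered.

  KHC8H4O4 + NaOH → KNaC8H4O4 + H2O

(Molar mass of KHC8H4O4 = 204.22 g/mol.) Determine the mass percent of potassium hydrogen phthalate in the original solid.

n(NaOH) = 0.0428 L × 0.273 mol/L = 0.0117 mol
n(KHC8H4O4) = 0.0117 mol (1:1 ratio)
mass of KHC8H4O4 = 0.0117 × 204.22 g/mol = 2.39 g
% KHC8H4O4 = 2.39 / 3.41 × 100 = 70.0 %

70.0 %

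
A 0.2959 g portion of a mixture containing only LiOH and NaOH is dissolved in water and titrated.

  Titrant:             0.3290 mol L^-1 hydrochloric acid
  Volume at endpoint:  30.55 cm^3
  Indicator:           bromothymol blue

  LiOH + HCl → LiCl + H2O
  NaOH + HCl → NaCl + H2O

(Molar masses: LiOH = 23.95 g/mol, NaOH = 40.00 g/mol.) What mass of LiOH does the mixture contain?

0.1584 g

n(HCl) = 0.03055 × 0.3290 = 0.01005 mol
Let x = n(LiOH), y = n(NaOH).
Titrant: 1x + 1y = 0.01005;  mass: 23.95x + 40.00y = 0.2959
Solving, x = 6.613 × 10^-3 mol, y = 3.438 × 10^-3 mol
mass of LiOH = 6.613 × 10^-3 × 23.95 = 0.1584 g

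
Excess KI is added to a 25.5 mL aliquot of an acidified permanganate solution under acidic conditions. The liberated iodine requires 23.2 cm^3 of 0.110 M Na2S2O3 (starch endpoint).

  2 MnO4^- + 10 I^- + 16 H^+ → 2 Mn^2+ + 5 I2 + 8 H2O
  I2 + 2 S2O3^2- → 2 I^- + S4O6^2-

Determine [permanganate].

0.0200 M

n(S2O3^2-) = 0.0232 × 0.110 = 2.55 × 10^-3 mol
n(I2) = n(S2O3^2-)/2 = 1.28 × 10^-3 mol
From the 2:5 ratio, n(MnO4^-) in the aliquot = 2/5 × 1.28 × 10^-3 = 5.10 × 10^-4 mol
[MnO4^-] = 5.10 × 10^-4 / 0.0255 = 0.0200 mol/L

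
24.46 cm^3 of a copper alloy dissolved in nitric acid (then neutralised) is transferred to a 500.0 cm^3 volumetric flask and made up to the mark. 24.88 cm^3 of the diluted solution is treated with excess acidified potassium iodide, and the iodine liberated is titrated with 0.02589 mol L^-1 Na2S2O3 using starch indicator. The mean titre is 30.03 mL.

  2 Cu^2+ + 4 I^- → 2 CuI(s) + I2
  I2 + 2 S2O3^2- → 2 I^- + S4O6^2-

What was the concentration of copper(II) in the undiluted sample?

n(S2O3^2-) = 0.03003 × 0.02589 = 7.775 × 10^-4 mol
n(I2) = n(S2O3^2-)/2 = 3.887 × 10^-4 mol
From the 2:1 ratio, n(Cu2+) in the aliquot = 2/1 × 3.887 × 10^-4 = 7.775 × 10^-4 mol
[Cu2+]_dilute = 7.775 × 10^-4 / 0.02488 = 0.03125 mol/L
[Cu2+]_original = 0.03125 × 500.0/24.46 = 0.6388 mol/L

0.6388 mol/L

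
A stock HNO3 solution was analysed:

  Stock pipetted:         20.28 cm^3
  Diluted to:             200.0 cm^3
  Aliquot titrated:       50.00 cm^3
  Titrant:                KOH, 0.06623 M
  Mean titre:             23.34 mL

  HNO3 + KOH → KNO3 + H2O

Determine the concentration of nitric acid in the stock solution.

n(KOH) = 0.02334 × 0.06623 = 1.546 × 10^-3 mol
n(HNO3) in the aliquot = 1.546 × 10^-3 mol (1:1 ratio)
[HNO3]_dilute = 1.546 × 10^-3 / 0.05000 = 0.03092 mol/L
Dilution factor = 200.0 / 20.28 = 9.862
[HNO3]_stock = 0.03092 × 9.862 = 0.3049 mol/L

0.3049 M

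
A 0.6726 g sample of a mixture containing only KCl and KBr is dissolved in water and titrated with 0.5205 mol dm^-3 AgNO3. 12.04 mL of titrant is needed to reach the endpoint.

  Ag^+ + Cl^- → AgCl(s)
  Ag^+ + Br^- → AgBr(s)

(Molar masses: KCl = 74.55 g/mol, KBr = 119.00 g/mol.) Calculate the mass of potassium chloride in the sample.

n(AgNO3) = 0.01204 × 0.5205 = 6.267 × 10^-3 mol
Let x = n(KCl), y = n(KBr).
Titrant: 1x + 1y = 6.267 × 10^-3;  mass: 74.55x + 119.00y = 0.6726
Solving, x = 1.646 × 10^-3 mol, y = 4.621 × 10^-3 mol
mass of KCl = 1.646 × 10^-3 × 74.55 = 0.1227 g

0.1227 g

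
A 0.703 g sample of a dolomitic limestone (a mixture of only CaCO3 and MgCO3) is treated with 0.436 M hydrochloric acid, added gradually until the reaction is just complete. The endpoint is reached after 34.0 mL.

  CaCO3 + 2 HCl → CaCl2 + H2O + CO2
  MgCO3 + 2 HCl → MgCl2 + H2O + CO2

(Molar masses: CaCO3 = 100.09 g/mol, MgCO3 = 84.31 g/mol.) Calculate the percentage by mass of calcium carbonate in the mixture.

n(HCl) = 0.0340 × 0.436 = 0.0148 mol
Let x = n(CaCO3), y = n(MgCO3).
Titrant: 2x + 2y = 0.0148;  mass: 100.09x + 84.31y = 0.703
Solving, x = 4.95 × 10^-3 mol, y = 2.46 × 10^-3 mol
mass of CaCO3 = 4.95 × 10^-3 × 100.09 = 0.495 g
% CaCO3 = 0.495 / 0.703 × 100 = 70.5 %

70.5 %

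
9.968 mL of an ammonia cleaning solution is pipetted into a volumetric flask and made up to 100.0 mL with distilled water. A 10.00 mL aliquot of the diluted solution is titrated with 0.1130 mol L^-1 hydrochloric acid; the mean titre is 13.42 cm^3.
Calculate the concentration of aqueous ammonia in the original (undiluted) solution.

NH3 + HCl → NH4Cl
n(HCl) = 0.01342 × 0.1130 = 1.516 × 10^-3 mol
n(NH3) in the aliquot = 1.516 × 10^-3 mol (1:1 ratio)
[NH3]_dilute = 1.516 × 10^-3 / 0.01000 = 0.1516 mol/L
Dilution factor = 100.0 / 9.968 = 10.03
[NH3]_stock = 0.1516 × 10.03 = 1.521 mol/L

1.521 mol/L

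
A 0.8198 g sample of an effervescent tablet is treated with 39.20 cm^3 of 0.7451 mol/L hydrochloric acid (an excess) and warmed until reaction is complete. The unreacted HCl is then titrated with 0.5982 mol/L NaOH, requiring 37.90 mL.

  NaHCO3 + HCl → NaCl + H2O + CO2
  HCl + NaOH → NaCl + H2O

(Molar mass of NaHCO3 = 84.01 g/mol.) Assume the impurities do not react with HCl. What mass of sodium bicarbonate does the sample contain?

n(HCl) added = 0.03920 × 0.7451 = 0.02921 mol
n(NaOH) used in back-titration = 0.03790 × 0.5982 = 0.02267 mol
n(HCl) left over = 0.02267 mol (1:1 ratio)
n(HCl) consumed by analyte = 0.02921 − 0.02267 = 6.536 × 10^-3 mol
n(NaHCO3) = 6.536 × 10^-3 mol (1:1 ratio)
mass of NaHCO3 = 6.536 × 10^-3 × 84.01 = 0.5491 g

0.5491 g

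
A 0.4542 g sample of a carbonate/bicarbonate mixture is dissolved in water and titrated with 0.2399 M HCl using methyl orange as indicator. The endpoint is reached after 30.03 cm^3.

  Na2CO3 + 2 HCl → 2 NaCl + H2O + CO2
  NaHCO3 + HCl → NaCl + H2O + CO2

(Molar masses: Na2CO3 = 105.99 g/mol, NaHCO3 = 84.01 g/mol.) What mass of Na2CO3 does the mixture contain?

n(HCl) = 0.03003 × 0.2399 = 7.204 × 10^-3 mol
Let x = n(Na2CO3), y = n(NaHCO3).
Titrant: 2x + 1y = 7.204 × 10^-3;  mass: 105.99x + 84.01y = 0.4542
Solving, x = 2.435 × 10^-3 mol, y = 2.335 × 10^-3 mol
mass of Na2CO3 = 2.435 × 10^-3 × 105.99 = 0.2581 g

0.2581 g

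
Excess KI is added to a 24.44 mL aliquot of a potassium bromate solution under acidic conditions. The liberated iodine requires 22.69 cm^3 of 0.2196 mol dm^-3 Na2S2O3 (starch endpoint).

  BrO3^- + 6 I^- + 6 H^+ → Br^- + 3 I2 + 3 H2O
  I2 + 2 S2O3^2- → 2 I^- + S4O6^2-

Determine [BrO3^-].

0.03398 mol/L

n(S2O3^2-) = 0.02269 × 0.2196 = 4.983 × 10^-3 mol
n(I2) = n(S2O3^2-)/2 = 2.491 × 10^-3 mol
From the 1:3 ratio, n(BrO3^-) in the aliquot = 1/3 × 2.491 × 10^-3 = 8.305 × 10^-4 mol
[BrO3^-] = 8.305 × 10^-4 / 0.02444 = 0.03398 mol/L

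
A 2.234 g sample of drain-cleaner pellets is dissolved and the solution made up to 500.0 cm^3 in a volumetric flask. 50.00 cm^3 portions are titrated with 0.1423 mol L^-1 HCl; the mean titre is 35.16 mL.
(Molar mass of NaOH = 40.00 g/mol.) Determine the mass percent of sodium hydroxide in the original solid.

NaOH + HCl → NaCl + H2O
n(HCl) per titration = 0.03516 × 0.1423 = 5.003 × 10^-3 mol
n(NaOH) in each aliquot = 5.003 × 10^-3 mol (1:1 ratio)
n(NaOH) in the whole flask = 5.003 × 10^-3 × 500.0/50.00 = 0.05003 mol
mass of NaOH = 0.05003 × 40.00 = 2.001 g
% NaOH = 2.001 / 2.234 × 100 = 89.58 %

89.58 %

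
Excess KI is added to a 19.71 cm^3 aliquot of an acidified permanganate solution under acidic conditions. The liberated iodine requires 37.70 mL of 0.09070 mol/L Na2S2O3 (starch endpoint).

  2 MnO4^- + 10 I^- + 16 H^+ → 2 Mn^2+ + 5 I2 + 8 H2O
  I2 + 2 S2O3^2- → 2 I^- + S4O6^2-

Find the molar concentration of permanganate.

0.03470 mol/L

n(S2O3^2-) = 0.03770 × 0.09070 = 3.419 × 10^-3 mol
n(I2) = n(S2O3^2-)/2 = 1.710 × 10^-3 mol
From the 2:5 ratio, n(MnO4^-) in the aliquot = 2/5 × 1.710 × 10^-3 = 6.839 × 10^-4 mol
[MnO4^-] = 6.839 × 10^-4 / 0.01971 = 0.03470 mol/L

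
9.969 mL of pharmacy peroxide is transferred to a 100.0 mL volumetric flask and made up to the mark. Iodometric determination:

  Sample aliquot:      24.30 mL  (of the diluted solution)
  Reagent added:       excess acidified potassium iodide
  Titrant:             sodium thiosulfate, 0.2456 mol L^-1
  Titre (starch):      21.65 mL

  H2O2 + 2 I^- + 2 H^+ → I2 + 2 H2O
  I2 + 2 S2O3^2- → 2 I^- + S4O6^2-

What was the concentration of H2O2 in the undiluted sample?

1.097 mol/L

n(S2O3^2-) = 0.02165 × 0.2456 = 5.317 × 10^-3 mol
n(I2) = n(S2O3^2-)/2 = 2.659 × 10^-3 mol
n(H2O2) in the aliquot = 2.659 × 10^-3 mol (1:1 ratio)
[H2O2]_dilute = 2.659 × 10^-3 / 0.02430 = 0.1094 mol/L
[H2O2]_original = 0.1094 × 100.0/9.969 = 1.097 mol/L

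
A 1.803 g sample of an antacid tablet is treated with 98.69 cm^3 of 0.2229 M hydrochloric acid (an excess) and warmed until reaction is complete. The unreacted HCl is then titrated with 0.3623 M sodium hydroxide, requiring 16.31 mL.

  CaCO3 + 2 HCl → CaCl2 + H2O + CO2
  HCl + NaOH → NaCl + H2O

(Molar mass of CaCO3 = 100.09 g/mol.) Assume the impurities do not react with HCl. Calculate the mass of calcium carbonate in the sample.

n(HCl) added = 0.09869 × 0.2229 = 0.02200 mol
n(NaOH) used in back-titration = 0.01631 × 0.3623 = 5.909 × 10^-3 mol
n(HCl) left over = 5.909 × 10^-3 mol (1:1 ratio)
n(HCl) consumed by analyte = 0.02200 − 5.909 × 10^-3 = 0.01609 mol
From the 1:2 ratio, n(CaCO3) = 1/2 × 0.01609 = 8.044 × 10^-3 mol
mass of CaCO3 = 8.044 × 10^-3 × 100.09 = 0.8052 g

0.8052 g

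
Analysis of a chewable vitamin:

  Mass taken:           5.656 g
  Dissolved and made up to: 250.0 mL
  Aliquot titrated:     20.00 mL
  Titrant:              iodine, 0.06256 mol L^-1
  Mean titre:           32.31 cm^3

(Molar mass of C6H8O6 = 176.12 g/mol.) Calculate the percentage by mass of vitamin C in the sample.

C6H8O6 + I2 → C6H6O6 + 2 HI
n(I2) per titration = 0.03231 × 0.06256 = 2.021 × 10^-3 mol
n(C6H8O6) in each aliquot = 2.021 × 10^-3 mol (1:1 ratio)
n(C6H8O6) in the whole flask = 2.021 × 10^-3 × 250.0/20.00 = 0.02527 mol
mass of C6H8O6 = 0.02527 × 176.12 = 4.450 g
% C6H8O6 = 4.450 / 5.656 × 100 = 78.68 %

78.68 %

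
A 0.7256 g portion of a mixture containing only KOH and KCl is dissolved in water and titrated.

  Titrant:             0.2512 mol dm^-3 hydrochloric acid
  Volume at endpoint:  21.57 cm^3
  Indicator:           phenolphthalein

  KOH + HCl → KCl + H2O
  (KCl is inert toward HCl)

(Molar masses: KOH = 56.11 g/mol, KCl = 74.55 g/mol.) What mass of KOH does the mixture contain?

n(HCl) = 0.02157 × 0.2512 = 5.418 × 10^-3 mol
Let x = n(KOH), y = n(KCl).
Titrant: 1x = 5.418 × 10^-3;  mass: 56.11x + 74.55y = 0.7256
Solving, x = 5.418 × 10^-3 mol, y = 5.655 × 10^-3 mol
mass of KOH = 5.418 × 10^-3 × 56.11 = 0.3040 g

0.3040 g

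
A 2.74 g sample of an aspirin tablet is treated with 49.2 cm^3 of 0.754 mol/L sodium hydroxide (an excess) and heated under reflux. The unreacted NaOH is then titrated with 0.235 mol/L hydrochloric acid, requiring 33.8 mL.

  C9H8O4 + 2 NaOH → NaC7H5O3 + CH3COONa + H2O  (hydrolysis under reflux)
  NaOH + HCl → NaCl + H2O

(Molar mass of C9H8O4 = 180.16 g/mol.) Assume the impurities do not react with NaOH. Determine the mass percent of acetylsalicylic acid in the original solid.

95.8 %

n(NaOH) added = 0.0492 × 0.754 = 0.0371 mol
n(HCl) used in back-titration = 0.0338 × 0.235 = 7.94 × 10^-3 mol
n(NaOH) left over = 7.94 × 10^-3 mol (1:1 ratio)
n(NaOH) consumed by analyte = 0.0371 − 7.94 × 10^-3 = 0.0292 mol
From the 1:2 ratio, n(C9H8O4) = 1/2 × 0.0292 = 0.0146 mol
mass of C9H8O4 = 0.0146 × 180.16 = 2.63 g
% C9H8O4 = 2.63 / 2.74 × 100 = 95.8 %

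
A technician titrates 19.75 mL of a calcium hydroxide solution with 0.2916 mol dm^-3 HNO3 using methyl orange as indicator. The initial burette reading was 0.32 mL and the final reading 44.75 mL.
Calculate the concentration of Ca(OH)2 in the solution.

Ca(OH)2 + 2 HNO3 → Ca(NO3)2 + 2 H2O
n(HNO3) = 0.04443 L × 0.2916 mol/L = 0.01296 mol
From the 1:2 mole ratio, n(Ca(OH)2) = 1/2 × 0.01296 = 6.478 × 10^-3 mol
[Ca(OH)2] = 6.478 × 10^-3 mol / 0.01975 L = 0.3280 mol/L

0.3280 mol/L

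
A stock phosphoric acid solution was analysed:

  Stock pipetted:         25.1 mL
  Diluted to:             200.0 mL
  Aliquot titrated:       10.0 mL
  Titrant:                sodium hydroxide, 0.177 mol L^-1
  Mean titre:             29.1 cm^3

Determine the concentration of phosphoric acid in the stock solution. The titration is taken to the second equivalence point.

H3PO4 + 2 NaOH → Na2HPO4 + 2 H2O
n(NaOH) = 0.0291 × 0.177 = 5.15 × 10^-3 mol
From the 1:2 ratio, n(H3PO4) in the aliquot = 1/2 × 5.15 × 10^-3 = 2.58 × 10^-3 mol
[H3PO4]_dilute = 2.58 × 10^-3 / 0.0100 = 0.258 mol/L
Dilution factor = 200.0 / 25.1 = 7.968
[H3PO4]_stock = 0.258 × 7.968 = 2.05 mol/L

2.05 mol/L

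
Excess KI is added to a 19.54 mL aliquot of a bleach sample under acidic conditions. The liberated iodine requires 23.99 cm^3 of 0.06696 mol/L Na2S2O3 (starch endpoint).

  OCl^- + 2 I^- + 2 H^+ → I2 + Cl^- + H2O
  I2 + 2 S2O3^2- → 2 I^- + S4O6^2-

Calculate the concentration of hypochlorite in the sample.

0.04110 mol/L

n(S2O3^2-) = 0.02399 × 0.06696 = 1.606 × 10^-3 mol
n(I2) = n(S2O3^2-)/2 = 8.032 × 10^-4 mol
n(OCl^-) in the aliquot = 8.032 × 10^-4 mol (1:1 ratio)
[OCl^-] = 8.032 × 10^-4 / 0.01954 = 0.04110 mol/L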